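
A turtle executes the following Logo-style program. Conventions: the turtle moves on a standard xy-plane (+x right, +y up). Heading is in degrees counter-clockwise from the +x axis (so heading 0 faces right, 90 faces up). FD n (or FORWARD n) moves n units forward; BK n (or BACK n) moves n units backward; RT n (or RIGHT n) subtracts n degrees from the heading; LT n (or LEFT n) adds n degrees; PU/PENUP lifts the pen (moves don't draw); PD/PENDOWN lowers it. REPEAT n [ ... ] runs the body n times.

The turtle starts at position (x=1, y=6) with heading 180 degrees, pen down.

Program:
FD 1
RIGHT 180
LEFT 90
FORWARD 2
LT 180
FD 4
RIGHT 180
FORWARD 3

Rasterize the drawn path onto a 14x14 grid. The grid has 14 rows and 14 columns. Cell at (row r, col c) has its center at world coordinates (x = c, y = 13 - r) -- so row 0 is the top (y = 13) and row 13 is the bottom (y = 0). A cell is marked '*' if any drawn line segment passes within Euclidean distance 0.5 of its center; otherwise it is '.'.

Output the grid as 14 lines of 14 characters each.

Answer: ..............
..............
..............
..............
..............
*.............
*.............
**............
*.............
*.............
..............
..............
..............
..............

Derivation:
Segment 0: (1,6) -> (0,6)
Segment 1: (0,6) -> (0,8)
Segment 2: (0,8) -> (-0,4)
Segment 3: (-0,4) -> (-0,7)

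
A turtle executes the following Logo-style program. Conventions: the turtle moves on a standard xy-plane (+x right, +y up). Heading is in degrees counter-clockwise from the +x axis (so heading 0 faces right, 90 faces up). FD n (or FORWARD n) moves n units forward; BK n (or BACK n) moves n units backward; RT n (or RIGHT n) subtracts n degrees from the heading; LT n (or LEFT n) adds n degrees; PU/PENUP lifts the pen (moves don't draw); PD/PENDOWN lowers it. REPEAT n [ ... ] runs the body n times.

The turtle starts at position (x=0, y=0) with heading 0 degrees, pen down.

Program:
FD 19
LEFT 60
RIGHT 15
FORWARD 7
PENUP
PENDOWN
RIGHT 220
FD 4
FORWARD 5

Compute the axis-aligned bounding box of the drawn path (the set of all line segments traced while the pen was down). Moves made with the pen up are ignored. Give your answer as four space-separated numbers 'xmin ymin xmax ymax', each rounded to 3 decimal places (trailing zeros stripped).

Answer: 0 0 23.95 4.95

Derivation:
Executing turtle program step by step:
Start: pos=(0,0), heading=0, pen down
FD 19: (0,0) -> (19,0) [heading=0, draw]
LT 60: heading 0 -> 60
RT 15: heading 60 -> 45
FD 7: (19,0) -> (23.95,4.95) [heading=45, draw]
PU: pen up
PD: pen down
RT 220: heading 45 -> 185
FD 4: (23.95,4.95) -> (19.965,4.601) [heading=185, draw]
FD 5: (19.965,4.601) -> (14.984,4.165) [heading=185, draw]
Final: pos=(14.984,4.165), heading=185, 4 segment(s) drawn

Segment endpoints: x in {0, 14.984, 19, 19.965, 23.95}, y in {0, 4.165, 4.601, 4.95}
xmin=0, ymin=0, xmax=23.95, ymax=4.95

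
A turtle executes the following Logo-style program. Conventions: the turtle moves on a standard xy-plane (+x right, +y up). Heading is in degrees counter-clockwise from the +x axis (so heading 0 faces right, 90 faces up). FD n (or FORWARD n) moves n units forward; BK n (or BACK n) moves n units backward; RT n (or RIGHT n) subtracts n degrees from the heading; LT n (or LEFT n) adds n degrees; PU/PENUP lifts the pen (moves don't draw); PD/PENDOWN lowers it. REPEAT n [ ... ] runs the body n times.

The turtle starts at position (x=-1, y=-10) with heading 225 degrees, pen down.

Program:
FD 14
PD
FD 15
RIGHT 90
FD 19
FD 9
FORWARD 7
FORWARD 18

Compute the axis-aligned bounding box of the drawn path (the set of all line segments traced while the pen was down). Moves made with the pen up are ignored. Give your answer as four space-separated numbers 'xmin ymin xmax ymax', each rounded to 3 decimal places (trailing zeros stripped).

Executing turtle program step by step:
Start: pos=(-1,-10), heading=225, pen down
FD 14: (-1,-10) -> (-10.899,-19.899) [heading=225, draw]
PD: pen down
FD 15: (-10.899,-19.899) -> (-21.506,-30.506) [heading=225, draw]
RT 90: heading 225 -> 135
FD 19: (-21.506,-30.506) -> (-34.941,-17.071) [heading=135, draw]
FD 9: (-34.941,-17.071) -> (-41.305,-10.707) [heading=135, draw]
FD 7: (-41.305,-10.707) -> (-46.255,-5.757) [heading=135, draw]
FD 18: (-46.255,-5.757) -> (-58.983,6.971) [heading=135, draw]
Final: pos=(-58.983,6.971), heading=135, 6 segment(s) drawn

Segment endpoints: x in {-58.983, -46.255, -41.305, -34.941, -21.506, -10.899, -1}, y in {-30.506, -19.899, -17.071, -10.707, -10, -5.757, 6.971}
xmin=-58.983, ymin=-30.506, xmax=-1, ymax=6.971

Answer: -58.983 -30.506 -1 6.971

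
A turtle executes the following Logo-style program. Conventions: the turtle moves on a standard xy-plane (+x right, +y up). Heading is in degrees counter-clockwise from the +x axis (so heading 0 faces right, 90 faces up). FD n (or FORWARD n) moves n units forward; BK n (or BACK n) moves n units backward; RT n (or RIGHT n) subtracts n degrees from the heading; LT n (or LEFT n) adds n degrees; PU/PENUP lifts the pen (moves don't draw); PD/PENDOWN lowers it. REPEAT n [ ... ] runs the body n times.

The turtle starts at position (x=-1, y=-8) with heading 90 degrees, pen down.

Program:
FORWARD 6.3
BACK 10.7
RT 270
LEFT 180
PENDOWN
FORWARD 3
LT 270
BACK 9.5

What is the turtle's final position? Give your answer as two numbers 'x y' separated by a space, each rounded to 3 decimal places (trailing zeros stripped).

Executing turtle program step by step:
Start: pos=(-1,-8), heading=90, pen down
FD 6.3: (-1,-8) -> (-1,-1.7) [heading=90, draw]
BK 10.7: (-1,-1.7) -> (-1,-12.4) [heading=90, draw]
RT 270: heading 90 -> 180
LT 180: heading 180 -> 0
PD: pen down
FD 3: (-1,-12.4) -> (2,-12.4) [heading=0, draw]
LT 270: heading 0 -> 270
BK 9.5: (2,-12.4) -> (2,-2.9) [heading=270, draw]
Final: pos=(2,-2.9), heading=270, 4 segment(s) drawn

Answer: 2 -2.9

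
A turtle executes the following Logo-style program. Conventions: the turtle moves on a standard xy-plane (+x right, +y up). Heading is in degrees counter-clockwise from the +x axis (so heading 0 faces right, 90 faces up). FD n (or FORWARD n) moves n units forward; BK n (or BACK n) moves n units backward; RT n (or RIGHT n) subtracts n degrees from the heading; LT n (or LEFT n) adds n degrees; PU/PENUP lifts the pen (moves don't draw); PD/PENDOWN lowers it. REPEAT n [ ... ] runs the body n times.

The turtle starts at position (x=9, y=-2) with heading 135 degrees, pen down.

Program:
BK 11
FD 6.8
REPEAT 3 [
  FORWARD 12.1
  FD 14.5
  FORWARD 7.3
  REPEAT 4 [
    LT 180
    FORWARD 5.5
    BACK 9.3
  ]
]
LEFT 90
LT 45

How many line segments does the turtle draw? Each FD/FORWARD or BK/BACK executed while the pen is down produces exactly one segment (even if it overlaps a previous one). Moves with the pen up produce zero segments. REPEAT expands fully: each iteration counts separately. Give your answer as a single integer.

Answer: 35

Derivation:
Executing turtle program step by step:
Start: pos=(9,-2), heading=135, pen down
BK 11: (9,-2) -> (16.778,-9.778) [heading=135, draw]
FD 6.8: (16.778,-9.778) -> (11.97,-4.97) [heading=135, draw]
REPEAT 3 [
  -- iteration 1/3 --
  FD 12.1: (11.97,-4.97) -> (3.414,3.586) [heading=135, draw]
  FD 14.5: (3.414,3.586) -> (-6.839,13.839) [heading=135, draw]
  FD 7.3: (-6.839,13.839) -> (-12.001,19.001) [heading=135, draw]
  REPEAT 4 [
    -- iteration 1/4 --
    LT 180: heading 135 -> 315
    FD 5.5: (-12.001,19.001) -> (-8.112,15.112) [heading=315, draw]
    BK 9.3: (-8.112,15.112) -> (-14.688,21.688) [heading=315, draw]
    -- iteration 2/4 --
    LT 180: heading 315 -> 135
    FD 5.5: (-14.688,21.688) -> (-18.577,25.577) [heading=135, draw]
    BK 9.3: (-18.577,25.577) -> (-12.001,19.001) [heading=135, draw]
    -- iteration 3/4 --
    LT 180: heading 135 -> 315
    FD 5.5: (-12.001,19.001) -> (-8.112,15.112) [heading=315, draw]
    BK 9.3: (-8.112,15.112) -> (-14.688,21.688) [heading=315, draw]
    -- iteration 4/4 --
    LT 180: heading 315 -> 135
    FD 5.5: (-14.688,21.688) -> (-18.577,25.577) [heading=135, draw]
    BK 9.3: (-18.577,25.577) -> (-12.001,19.001) [heading=135, draw]
  ]
  -- iteration 2/3 --
  FD 12.1: (-12.001,19.001) -> (-20.557,27.557) [heading=135, draw]
  FD 14.5: (-20.557,27.557) -> (-30.81,37.81) [heading=135, draw]
  FD 7.3: (-30.81,37.81) -> (-35.972,42.972) [heading=135, draw]
  REPEAT 4 [
    -- iteration 1/4 --
    LT 180: heading 135 -> 315
    FD 5.5: (-35.972,42.972) -> (-32.083,39.083) [heading=315, draw]
    BK 9.3: (-32.083,39.083) -> (-38.659,45.659) [heading=315, draw]
    -- iteration 2/4 --
    LT 180: heading 315 -> 135
    FD 5.5: (-38.659,45.659) -> (-42.548,49.548) [heading=135, draw]
    BK 9.3: (-42.548,49.548) -> (-35.972,42.972) [heading=135, draw]
    -- iteration 3/4 --
    LT 180: heading 135 -> 315
    FD 5.5: (-35.972,42.972) -> (-32.083,39.083) [heading=315, draw]
    BK 9.3: (-32.083,39.083) -> (-38.659,45.659) [heading=315, draw]
    -- iteration 4/4 --
    LT 180: heading 315 -> 135
    FD 5.5: (-38.659,45.659) -> (-42.548,49.548) [heading=135, draw]
    BK 9.3: (-42.548,49.548) -> (-35.972,42.972) [heading=135, draw]
  ]
  -- iteration 3/3 --
  FD 12.1: (-35.972,42.972) -> (-44.528,51.528) [heading=135, draw]
  FD 14.5: (-44.528,51.528) -> (-54.781,61.781) [heading=135, draw]
  FD 7.3: (-54.781,61.781) -> (-59.943,66.943) [heading=135, draw]
  REPEAT 4 [
    -- iteration 1/4 --
    LT 180: heading 135 -> 315
    FD 5.5: (-59.943,66.943) -> (-56.054,63.054) [heading=315, draw]
    BK 9.3: (-56.054,63.054) -> (-62.63,69.63) [heading=315, draw]
    -- iteration 2/4 --
    LT 180: heading 315 -> 135
    FD 5.5: (-62.63,69.63) -> (-66.519,73.519) [heading=135, draw]
    BK 9.3: (-66.519,73.519) -> (-59.943,66.943) [heading=135, draw]
    -- iteration 3/4 --
    LT 180: heading 135 -> 315
    FD 5.5: (-59.943,66.943) -> (-56.054,63.054) [heading=315, draw]
    BK 9.3: (-56.054,63.054) -> (-62.63,69.63) [heading=315, draw]
    -- iteration 4/4 --
    LT 180: heading 315 -> 135
    FD 5.5: (-62.63,69.63) -> (-66.519,73.519) [heading=135, draw]
    BK 9.3: (-66.519,73.519) -> (-59.943,66.943) [heading=135, draw]
  ]
]
LT 90: heading 135 -> 225
LT 45: heading 225 -> 270
Final: pos=(-59.943,66.943), heading=270, 35 segment(s) drawn
Segments drawn: 35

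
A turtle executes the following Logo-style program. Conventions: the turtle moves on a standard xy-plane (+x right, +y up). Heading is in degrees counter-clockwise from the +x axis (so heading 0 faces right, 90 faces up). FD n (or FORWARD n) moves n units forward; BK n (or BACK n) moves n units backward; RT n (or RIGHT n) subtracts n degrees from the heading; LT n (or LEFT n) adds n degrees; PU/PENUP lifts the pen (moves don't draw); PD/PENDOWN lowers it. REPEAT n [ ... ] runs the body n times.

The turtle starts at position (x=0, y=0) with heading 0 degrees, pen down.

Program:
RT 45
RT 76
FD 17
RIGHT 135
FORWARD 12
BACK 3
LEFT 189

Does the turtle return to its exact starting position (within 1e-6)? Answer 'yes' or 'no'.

Answer: no

Derivation:
Executing turtle program step by step:
Start: pos=(0,0), heading=0, pen down
RT 45: heading 0 -> 315
RT 76: heading 315 -> 239
FD 17: (0,0) -> (-8.756,-14.572) [heading=239, draw]
RT 135: heading 239 -> 104
FD 12: (-8.756,-14.572) -> (-11.659,-2.928) [heading=104, draw]
BK 3: (-11.659,-2.928) -> (-10.933,-5.839) [heading=104, draw]
LT 189: heading 104 -> 293
Final: pos=(-10.933,-5.839), heading=293, 3 segment(s) drawn

Start position: (0, 0)
Final position: (-10.933, -5.839)
Distance = 12.395; >= 1e-6 -> NOT closed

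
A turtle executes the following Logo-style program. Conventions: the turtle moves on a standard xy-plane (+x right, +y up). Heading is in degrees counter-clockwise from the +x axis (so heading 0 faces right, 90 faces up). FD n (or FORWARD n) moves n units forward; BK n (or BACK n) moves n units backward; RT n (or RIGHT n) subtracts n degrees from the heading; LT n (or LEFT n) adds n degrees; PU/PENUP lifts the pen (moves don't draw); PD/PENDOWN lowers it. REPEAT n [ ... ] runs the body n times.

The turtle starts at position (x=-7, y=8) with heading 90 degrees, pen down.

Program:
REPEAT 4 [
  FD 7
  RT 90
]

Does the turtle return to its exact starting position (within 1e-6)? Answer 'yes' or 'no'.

Executing turtle program step by step:
Start: pos=(-7,8), heading=90, pen down
REPEAT 4 [
  -- iteration 1/4 --
  FD 7: (-7,8) -> (-7,15) [heading=90, draw]
  RT 90: heading 90 -> 0
  -- iteration 2/4 --
  FD 7: (-7,15) -> (0,15) [heading=0, draw]
  RT 90: heading 0 -> 270
  -- iteration 3/4 --
  FD 7: (0,15) -> (0,8) [heading=270, draw]
  RT 90: heading 270 -> 180
  -- iteration 4/4 --
  FD 7: (0,8) -> (-7,8) [heading=180, draw]
  RT 90: heading 180 -> 90
]
Final: pos=(-7,8), heading=90, 4 segment(s) drawn

Start position: (-7, 8)
Final position: (-7, 8)
Distance = 0; < 1e-6 -> CLOSED

Answer: yes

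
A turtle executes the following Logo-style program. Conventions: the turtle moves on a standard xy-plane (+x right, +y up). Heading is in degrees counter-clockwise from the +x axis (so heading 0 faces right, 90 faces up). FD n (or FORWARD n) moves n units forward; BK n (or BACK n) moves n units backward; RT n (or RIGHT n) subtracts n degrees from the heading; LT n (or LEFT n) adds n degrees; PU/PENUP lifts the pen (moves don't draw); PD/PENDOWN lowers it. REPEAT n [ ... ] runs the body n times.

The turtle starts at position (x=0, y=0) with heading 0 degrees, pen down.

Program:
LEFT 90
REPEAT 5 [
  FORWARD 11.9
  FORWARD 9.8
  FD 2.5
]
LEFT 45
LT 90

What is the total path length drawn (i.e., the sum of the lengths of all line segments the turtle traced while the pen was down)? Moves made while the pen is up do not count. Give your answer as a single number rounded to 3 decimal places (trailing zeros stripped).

Executing turtle program step by step:
Start: pos=(0,0), heading=0, pen down
LT 90: heading 0 -> 90
REPEAT 5 [
  -- iteration 1/5 --
  FD 11.9: (0,0) -> (0,11.9) [heading=90, draw]
  FD 9.8: (0,11.9) -> (0,21.7) [heading=90, draw]
  FD 2.5: (0,21.7) -> (0,24.2) [heading=90, draw]
  -- iteration 2/5 --
  FD 11.9: (0,24.2) -> (0,36.1) [heading=90, draw]
  FD 9.8: (0,36.1) -> (0,45.9) [heading=90, draw]
  FD 2.5: (0,45.9) -> (0,48.4) [heading=90, draw]
  -- iteration 3/5 --
  FD 11.9: (0,48.4) -> (0,60.3) [heading=90, draw]
  FD 9.8: (0,60.3) -> (0,70.1) [heading=90, draw]
  FD 2.5: (0,70.1) -> (0,72.6) [heading=90, draw]
  -- iteration 4/5 --
  FD 11.9: (0,72.6) -> (0,84.5) [heading=90, draw]
  FD 9.8: (0,84.5) -> (0,94.3) [heading=90, draw]
  FD 2.5: (0,94.3) -> (0,96.8) [heading=90, draw]
  -- iteration 5/5 --
  FD 11.9: (0,96.8) -> (0,108.7) [heading=90, draw]
  FD 9.8: (0,108.7) -> (0,118.5) [heading=90, draw]
  FD 2.5: (0,118.5) -> (0,121) [heading=90, draw]
]
LT 45: heading 90 -> 135
LT 90: heading 135 -> 225
Final: pos=(0,121), heading=225, 15 segment(s) drawn

Segment lengths:
  seg 1: (0,0) -> (0,11.9), length = 11.9
  seg 2: (0,11.9) -> (0,21.7), length = 9.8
  seg 3: (0,21.7) -> (0,24.2), length = 2.5
  seg 4: (0,24.2) -> (0,36.1), length = 11.9
  seg 5: (0,36.1) -> (0,45.9), length = 9.8
  seg 6: (0,45.9) -> (0,48.4), length = 2.5
  seg 7: (0,48.4) -> (0,60.3), length = 11.9
  seg 8: (0,60.3) -> (0,70.1), length = 9.8
  seg 9: (0,70.1) -> (0,72.6), length = 2.5
  seg 10: (0,72.6) -> (0,84.5), length = 11.9
  seg 11: (0,84.5) -> (0,94.3), length = 9.8
  seg 12: (0,94.3) -> (0,96.8), length = 2.5
  seg 13: (0,96.8) -> (0,108.7), length = 11.9
  seg 14: (0,108.7) -> (0,118.5), length = 9.8
  seg 15: (0,118.5) -> (0,121), length = 2.5
Total = 121

Answer: 121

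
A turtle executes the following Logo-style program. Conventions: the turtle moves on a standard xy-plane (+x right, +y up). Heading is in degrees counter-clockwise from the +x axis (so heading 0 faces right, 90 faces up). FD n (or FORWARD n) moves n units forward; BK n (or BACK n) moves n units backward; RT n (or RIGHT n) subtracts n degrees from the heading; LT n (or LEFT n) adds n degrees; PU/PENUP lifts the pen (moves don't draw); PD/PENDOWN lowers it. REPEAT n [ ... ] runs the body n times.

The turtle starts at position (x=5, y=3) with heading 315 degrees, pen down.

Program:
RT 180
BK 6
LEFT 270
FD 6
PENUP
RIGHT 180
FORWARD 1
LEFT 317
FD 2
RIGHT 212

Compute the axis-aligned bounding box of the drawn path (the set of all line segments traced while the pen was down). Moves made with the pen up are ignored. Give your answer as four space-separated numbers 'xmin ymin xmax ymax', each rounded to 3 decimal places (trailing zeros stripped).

Answer: 5 -1.243 13.485 3

Derivation:
Executing turtle program step by step:
Start: pos=(5,3), heading=315, pen down
RT 180: heading 315 -> 135
BK 6: (5,3) -> (9.243,-1.243) [heading=135, draw]
LT 270: heading 135 -> 45
FD 6: (9.243,-1.243) -> (13.485,3) [heading=45, draw]
PU: pen up
RT 180: heading 45 -> 225
FD 1: (13.485,3) -> (12.778,2.293) [heading=225, move]
LT 317: heading 225 -> 182
FD 2: (12.778,2.293) -> (10.779,2.223) [heading=182, move]
RT 212: heading 182 -> 330
Final: pos=(10.779,2.223), heading=330, 2 segment(s) drawn

Segment endpoints: x in {5, 9.243, 13.485}, y in {-1.243, 3, 3}
xmin=5, ymin=-1.243, xmax=13.485, ymax=3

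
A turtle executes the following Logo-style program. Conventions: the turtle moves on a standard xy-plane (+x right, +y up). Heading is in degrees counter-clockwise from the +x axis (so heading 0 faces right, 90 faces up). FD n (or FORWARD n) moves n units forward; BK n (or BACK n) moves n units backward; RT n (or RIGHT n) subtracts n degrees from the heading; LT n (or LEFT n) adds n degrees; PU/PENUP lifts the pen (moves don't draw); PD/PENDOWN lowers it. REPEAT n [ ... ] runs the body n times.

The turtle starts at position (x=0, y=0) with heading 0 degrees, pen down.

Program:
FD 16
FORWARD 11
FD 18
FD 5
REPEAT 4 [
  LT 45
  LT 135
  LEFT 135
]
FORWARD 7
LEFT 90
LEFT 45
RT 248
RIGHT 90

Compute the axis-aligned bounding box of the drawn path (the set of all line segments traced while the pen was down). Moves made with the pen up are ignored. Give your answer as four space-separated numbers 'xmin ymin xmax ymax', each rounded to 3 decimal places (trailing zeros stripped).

Answer: 0 0 50 0

Derivation:
Executing turtle program step by step:
Start: pos=(0,0), heading=0, pen down
FD 16: (0,0) -> (16,0) [heading=0, draw]
FD 11: (16,0) -> (27,0) [heading=0, draw]
FD 18: (27,0) -> (45,0) [heading=0, draw]
FD 5: (45,0) -> (50,0) [heading=0, draw]
REPEAT 4 [
  -- iteration 1/4 --
  LT 45: heading 0 -> 45
  LT 135: heading 45 -> 180
  LT 135: heading 180 -> 315
  -- iteration 2/4 --
  LT 45: heading 315 -> 0
  LT 135: heading 0 -> 135
  LT 135: heading 135 -> 270
  -- iteration 3/4 --
  LT 45: heading 270 -> 315
  LT 135: heading 315 -> 90
  LT 135: heading 90 -> 225
  -- iteration 4/4 --
  LT 45: heading 225 -> 270
  LT 135: heading 270 -> 45
  LT 135: heading 45 -> 180
]
FD 7: (50,0) -> (43,0) [heading=180, draw]
LT 90: heading 180 -> 270
LT 45: heading 270 -> 315
RT 248: heading 315 -> 67
RT 90: heading 67 -> 337
Final: pos=(43,0), heading=337, 5 segment(s) drawn

Segment endpoints: x in {0, 16, 27, 43, 45, 50}, y in {0, 0}
xmin=0, ymin=0, xmax=50, ymax=0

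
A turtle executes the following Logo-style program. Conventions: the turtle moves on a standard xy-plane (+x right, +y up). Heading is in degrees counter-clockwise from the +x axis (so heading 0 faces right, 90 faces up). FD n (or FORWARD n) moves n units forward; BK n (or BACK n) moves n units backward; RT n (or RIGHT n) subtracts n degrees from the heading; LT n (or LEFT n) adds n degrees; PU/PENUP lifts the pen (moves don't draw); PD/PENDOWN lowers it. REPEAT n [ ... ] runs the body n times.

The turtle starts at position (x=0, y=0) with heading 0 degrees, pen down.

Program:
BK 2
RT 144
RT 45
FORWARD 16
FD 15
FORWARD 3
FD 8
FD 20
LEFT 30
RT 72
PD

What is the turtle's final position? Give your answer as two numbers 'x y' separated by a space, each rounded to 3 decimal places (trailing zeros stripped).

Executing turtle program step by step:
Start: pos=(0,0), heading=0, pen down
BK 2: (0,0) -> (-2,0) [heading=0, draw]
RT 144: heading 0 -> 216
RT 45: heading 216 -> 171
FD 16: (-2,0) -> (-17.803,2.503) [heading=171, draw]
FD 15: (-17.803,2.503) -> (-32.618,4.849) [heading=171, draw]
FD 3: (-32.618,4.849) -> (-35.581,5.319) [heading=171, draw]
FD 8: (-35.581,5.319) -> (-43.483,6.57) [heading=171, draw]
FD 20: (-43.483,6.57) -> (-63.237,9.699) [heading=171, draw]
LT 30: heading 171 -> 201
RT 72: heading 201 -> 129
PD: pen down
Final: pos=(-63.237,9.699), heading=129, 6 segment(s) drawn

Answer: -63.237 9.699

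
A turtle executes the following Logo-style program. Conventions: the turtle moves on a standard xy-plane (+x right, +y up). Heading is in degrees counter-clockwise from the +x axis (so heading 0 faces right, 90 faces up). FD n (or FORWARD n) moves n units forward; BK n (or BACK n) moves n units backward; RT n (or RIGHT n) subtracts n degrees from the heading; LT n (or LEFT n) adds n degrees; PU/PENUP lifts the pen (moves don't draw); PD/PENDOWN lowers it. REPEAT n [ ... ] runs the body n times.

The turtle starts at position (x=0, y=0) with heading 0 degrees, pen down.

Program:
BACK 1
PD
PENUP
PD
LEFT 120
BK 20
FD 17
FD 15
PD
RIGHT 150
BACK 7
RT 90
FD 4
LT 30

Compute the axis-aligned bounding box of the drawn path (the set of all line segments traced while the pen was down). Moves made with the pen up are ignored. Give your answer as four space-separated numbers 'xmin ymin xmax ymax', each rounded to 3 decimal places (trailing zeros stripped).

Executing turtle program step by step:
Start: pos=(0,0), heading=0, pen down
BK 1: (0,0) -> (-1,0) [heading=0, draw]
PD: pen down
PU: pen up
PD: pen down
LT 120: heading 0 -> 120
BK 20: (-1,0) -> (9,-17.321) [heading=120, draw]
FD 17: (9,-17.321) -> (0.5,-2.598) [heading=120, draw]
FD 15: (0.5,-2.598) -> (-7,10.392) [heading=120, draw]
PD: pen down
RT 150: heading 120 -> 330
BK 7: (-7,10.392) -> (-13.062,13.892) [heading=330, draw]
RT 90: heading 330 -> 240
FD 4: (-13.062,13.892) -> (-15.062,10.428) [heading=240, draw]
LT 30: heading 240 -> 270
Final: pos=(-15.062,10.428), heading=270, 6 segment(s) drawn

Segment endpoints: x in {-15.062, -13.062, -7, -1, 0, 0.5, 9}, y in {-17.321, -2.598, 0, 10.392, 10.428, 13.892}
xmin=-15.062, ymin=-17.321, xmax=9, ymax=13.892

Answer: -15.062 -17.321 9 13.892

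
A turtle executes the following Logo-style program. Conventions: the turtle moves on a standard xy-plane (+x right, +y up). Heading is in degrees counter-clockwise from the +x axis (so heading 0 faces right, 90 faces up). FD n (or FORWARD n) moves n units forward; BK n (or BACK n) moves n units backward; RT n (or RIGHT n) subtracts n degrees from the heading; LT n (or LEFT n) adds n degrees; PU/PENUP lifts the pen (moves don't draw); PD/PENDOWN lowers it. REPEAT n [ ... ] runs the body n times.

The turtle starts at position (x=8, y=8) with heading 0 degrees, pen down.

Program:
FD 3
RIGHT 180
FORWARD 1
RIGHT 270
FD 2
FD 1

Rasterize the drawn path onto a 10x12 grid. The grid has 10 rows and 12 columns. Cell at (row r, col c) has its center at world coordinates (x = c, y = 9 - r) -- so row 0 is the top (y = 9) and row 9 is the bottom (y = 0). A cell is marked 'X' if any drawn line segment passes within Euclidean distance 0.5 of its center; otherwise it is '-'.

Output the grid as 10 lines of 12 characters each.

Segment 0: (8,8) -> (11,8)
Segment 1: (11,8) -> (10,8)
Segment 2: (10,8) -> (10,6)
Segment 3: (10,6) -> (10,5)

Answer: ------------
--------XXXX
----------X-
----------X-
----------X-
------------
------------
------------
------------
------------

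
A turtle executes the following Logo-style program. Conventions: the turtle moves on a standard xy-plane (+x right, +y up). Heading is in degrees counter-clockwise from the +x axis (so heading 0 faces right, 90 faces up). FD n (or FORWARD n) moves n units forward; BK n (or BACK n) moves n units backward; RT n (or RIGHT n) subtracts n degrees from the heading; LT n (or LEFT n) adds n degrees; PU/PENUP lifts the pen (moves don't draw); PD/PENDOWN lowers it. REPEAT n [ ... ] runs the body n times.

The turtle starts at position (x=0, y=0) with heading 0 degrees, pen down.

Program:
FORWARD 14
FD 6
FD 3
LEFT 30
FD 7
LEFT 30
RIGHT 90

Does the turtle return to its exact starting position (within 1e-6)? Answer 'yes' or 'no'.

Executing turtle program step by step:
Start: pos=(0,0), heading=0, pen down
FD 14: (0,0) -> (14,0) [heading=0, draw]
FD 6: (14,0) -> (20,0) [heading=0, draw]
FD 3: (20,0) -> (23,0) [heading=0, draw]
LT 30: heading 0 -> 30
FD 7: (23,0) -> (29.062,3.5) [heading=30, draw]
LT 30: heading 30 -> 60
RT 90: heading 60 -> 330
Final: pos=(29.062,3.5), heading=330, 4 segment(s) drawn

Start position: (0, 0)
Final position: (29.062, 3.5)
Distance = 29.272; >= 1e-6 -> NOT closed

Answer: no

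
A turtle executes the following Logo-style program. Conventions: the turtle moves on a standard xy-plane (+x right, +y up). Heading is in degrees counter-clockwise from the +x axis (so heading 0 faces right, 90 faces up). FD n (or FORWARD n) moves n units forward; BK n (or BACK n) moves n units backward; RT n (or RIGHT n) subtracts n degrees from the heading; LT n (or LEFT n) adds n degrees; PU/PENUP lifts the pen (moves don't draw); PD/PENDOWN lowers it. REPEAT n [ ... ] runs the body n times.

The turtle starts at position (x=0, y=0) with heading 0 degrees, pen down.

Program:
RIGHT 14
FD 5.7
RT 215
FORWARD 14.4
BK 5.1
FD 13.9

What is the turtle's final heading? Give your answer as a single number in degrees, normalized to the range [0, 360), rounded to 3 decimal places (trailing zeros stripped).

Answer: 131

Derivation:
Executing turtle program step by step:
Start: pos=(0,0), heading=0, pen down
RT 14: heading 0 -> 346
FD 5.7: (0,0) -> (5.531,-1.379) [heading=346, draw]
RT 215: heading 346 -> 131
FD 14.4: (5.531,-1.379) -> (-3.917,9.489) [heading=131, draw]
BK 5.1: (-3.917,9.489) -> (-0.571,5.64) [heading=131, draw]
FD 13.9: (-0.571,5.64) -> (-9.69,16.13) [heading=131, draw]
Final: pos=(-9.69,16.13), heading=131, 4 segment(s) drawn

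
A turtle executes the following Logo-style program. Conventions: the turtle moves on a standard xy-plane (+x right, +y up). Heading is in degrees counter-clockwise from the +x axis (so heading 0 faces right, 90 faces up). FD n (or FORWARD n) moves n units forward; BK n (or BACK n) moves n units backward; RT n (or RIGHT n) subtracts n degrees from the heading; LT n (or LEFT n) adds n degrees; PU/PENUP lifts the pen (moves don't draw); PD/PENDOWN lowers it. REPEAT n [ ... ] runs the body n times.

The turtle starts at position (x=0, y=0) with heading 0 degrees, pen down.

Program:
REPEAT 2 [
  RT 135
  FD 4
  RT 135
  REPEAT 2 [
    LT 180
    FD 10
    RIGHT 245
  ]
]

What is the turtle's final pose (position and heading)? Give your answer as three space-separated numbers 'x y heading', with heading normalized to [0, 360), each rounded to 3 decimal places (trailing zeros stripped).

Answer: -31.963 -22.475 280

Derivation:
Executing turtle program step by step:
Start: pos=(0,0), heading=0, pen down
REPEAT 2 [
  -- iteration 1/2 --
  RT 135: heading 0 -> 225
  FD 4: (0,0) -> (-2.828,-2.828) [heading=225, draw]
  RT 135: heading 225 -> 90
  REPEAT 2 [
    -- iteration 1/2 --
    LT 180: heading 90 -> 270
    FD 10: (-2.828,-2.828) -> (-2.828,-12.828) [heading=270, draw]
    RT 245: heading 270 -> 25
    -- iteration 2/2 --
    LT 180: heading 25 -> 205
    FD 10: (-2.828,-12.828) -> (-11.892,-17.055) [heading=205, draw]
    RT 245: heading 205 -> 320
  ]
  -- iteration 2/2 --
  RT 135: heading 320 -> 185
  FD 4: (-11.892,-17.055) -> (-15.876,-17.403) [heading=185, draw]
  RT 135: heading 185 -> 50
  REPEAT 2 [
    -- iteration 1/2 --
    LT 180: heading 50 -> 230
    FD 10: (-15.876,-17.403) -> (-22.304,-25.064) [heading=230, draw]
    RT 245: heading 230 -> 345
    -- iteration 2/2 --
    LT 180: heading 345 -> 165
    FD 10: (-22.304,-25.064) -> (-31.963,-22.475) [heading=165, draw]
    RT 245: heading 165 -> 280
  ]
]
Final: pos=(-31.963,-22.475), heading=280, 6 segment(s) drawn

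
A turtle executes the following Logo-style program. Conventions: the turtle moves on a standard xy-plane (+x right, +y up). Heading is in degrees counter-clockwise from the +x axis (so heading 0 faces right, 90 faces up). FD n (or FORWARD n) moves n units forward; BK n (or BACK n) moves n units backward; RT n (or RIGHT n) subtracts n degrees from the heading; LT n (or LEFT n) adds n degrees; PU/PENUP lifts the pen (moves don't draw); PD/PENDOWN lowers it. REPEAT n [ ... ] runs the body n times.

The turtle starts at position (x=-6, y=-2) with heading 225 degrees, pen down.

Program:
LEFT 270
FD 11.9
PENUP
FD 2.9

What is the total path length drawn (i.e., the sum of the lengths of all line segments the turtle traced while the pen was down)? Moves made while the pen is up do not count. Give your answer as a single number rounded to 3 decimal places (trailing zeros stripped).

Answer: 11.9

Derivation:
Executing turtle program step by step:
Start: pos=(-6,-2), heading=225, pen down
LT 270: heading 225 -> 135
FD 11.9: (-6,-2) -> (-14.415,6.415) [heading=135, draw]
PU: pen up
FD 2.9: (-14.415,6.415) -> (-16.465,8.465) [heading=135, move]
Final: pos=(-16.465,8.465), heading=135, 1 segment(s) drawn

Segment lengths:
  seg 1: (-6,-2) -> (-14.415,6.415), length = 11.9
Total = 11.9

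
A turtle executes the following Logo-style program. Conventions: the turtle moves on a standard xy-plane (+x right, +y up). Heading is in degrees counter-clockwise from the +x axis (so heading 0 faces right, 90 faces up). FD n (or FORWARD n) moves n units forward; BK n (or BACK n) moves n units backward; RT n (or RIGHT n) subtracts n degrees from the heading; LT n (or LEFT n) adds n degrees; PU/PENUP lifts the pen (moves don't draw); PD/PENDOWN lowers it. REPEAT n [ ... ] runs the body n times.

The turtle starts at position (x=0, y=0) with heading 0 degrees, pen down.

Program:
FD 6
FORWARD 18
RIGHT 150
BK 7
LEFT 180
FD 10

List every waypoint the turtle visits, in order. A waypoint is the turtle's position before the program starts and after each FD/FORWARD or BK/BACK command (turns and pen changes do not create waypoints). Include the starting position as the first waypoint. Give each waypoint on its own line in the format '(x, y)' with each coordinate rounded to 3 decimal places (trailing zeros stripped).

Executing turtle program step by step:
Start: pos=(0,0), heading=0, pen down
FD 6: (0,0) -> (6,0) [heading=0, draw]
FD 18: (6,0) -> (24,0) [heading=0, draw]
RT 150: heading 0 -> 210
BK 7: (24,0) -> (30.062,3.5) [heading=210, draw]
LT 180: heading 210 -> 30
FD 10: (30.062,3.5) -> (38.722,8.5) [heading=30, draw]
Final: pos=(38.722,8.5), heading=30, 4 segment(s) drawn
Waypoints (5 total):
(0, 0)
(6, 0)
(24, 0)
(30.062, 3.5)
(38.722, 8.5)

Answer: (0, 0)
(6, 0)
(24, 0)
(30.062, 3.5)
(38.722, 8.5)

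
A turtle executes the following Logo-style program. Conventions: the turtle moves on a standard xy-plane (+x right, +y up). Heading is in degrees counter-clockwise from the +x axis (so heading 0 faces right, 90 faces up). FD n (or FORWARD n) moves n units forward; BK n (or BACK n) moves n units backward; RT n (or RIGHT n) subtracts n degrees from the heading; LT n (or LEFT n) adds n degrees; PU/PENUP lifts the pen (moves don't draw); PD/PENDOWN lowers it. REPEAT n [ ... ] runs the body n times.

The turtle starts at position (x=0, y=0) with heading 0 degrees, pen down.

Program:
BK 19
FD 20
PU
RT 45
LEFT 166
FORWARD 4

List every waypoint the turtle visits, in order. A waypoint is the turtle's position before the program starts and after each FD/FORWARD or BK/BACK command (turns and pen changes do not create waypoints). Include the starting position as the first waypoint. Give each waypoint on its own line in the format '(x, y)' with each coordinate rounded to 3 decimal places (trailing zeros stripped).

Answer: (0, 0)
(-19, 0)
(1, 0)
(-1.06, 3.429)

Derivation:
Executing turtle program step by step:
Start: pos=(0,0), heading=0, pen down
BK 19: (0,0) -> (-19,0) [heading=0, draw]
FD 20: (-19,0) -> (1,0) [heading=0, draw]
PU: pen up
RT 45: heading 0 -> 315
LT 166: heading 315 -> 121
FD 4: (1,0) -> (-1.06,3.429) [heading=121, move]
Final: pos=(-1.06,3.429), heading=121, 2 segment(s) drawn
Waypoints (4 total):
(0, 0)
(-19, 0)
(1, 0)
(-1.06, 3.429)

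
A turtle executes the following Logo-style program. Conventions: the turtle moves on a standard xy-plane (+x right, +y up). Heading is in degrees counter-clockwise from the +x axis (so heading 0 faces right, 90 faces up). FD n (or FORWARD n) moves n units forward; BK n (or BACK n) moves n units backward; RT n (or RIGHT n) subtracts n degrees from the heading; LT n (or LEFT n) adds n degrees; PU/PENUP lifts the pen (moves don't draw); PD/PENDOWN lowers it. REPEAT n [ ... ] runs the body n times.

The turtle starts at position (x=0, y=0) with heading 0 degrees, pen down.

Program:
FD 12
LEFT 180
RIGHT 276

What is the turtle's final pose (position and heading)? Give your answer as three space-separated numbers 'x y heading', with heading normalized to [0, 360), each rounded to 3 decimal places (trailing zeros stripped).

Answer: 12 0 264

Derivation:
Executing turtle program step by step:
Start: pos=(0,0), heading=0, pen down
FD 12: (0,0) -> (12,0) [heading=0, draw]
LT 180: heading 0 -> 180
RT 276: heading 180 -> 264
Final: pos=(12,0), heading=264, 1 segment(s) drawn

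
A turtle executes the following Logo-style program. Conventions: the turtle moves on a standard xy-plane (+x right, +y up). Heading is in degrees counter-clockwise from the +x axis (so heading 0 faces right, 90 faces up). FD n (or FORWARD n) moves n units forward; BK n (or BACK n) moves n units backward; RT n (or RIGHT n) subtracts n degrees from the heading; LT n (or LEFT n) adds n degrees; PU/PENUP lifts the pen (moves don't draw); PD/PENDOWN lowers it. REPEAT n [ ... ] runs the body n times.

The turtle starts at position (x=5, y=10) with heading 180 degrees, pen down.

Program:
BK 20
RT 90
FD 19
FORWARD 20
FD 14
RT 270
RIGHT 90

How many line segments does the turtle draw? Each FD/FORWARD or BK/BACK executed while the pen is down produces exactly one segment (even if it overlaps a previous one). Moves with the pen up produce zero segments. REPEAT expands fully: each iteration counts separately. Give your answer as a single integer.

Answer: 4

Derivation:
Executing turtle program step by step:
Start: pos=(5,10), heading=180, pen down
BK 20: (5,10) -> (25,10) [heading=180, draw]
RT 90: heading 180 -> 90
FD 19: (25,10) -> (25,29) [heading=90, draw]
FD 20: (25,29) -> (25,49) [heading=90, draw]
FD 14: (25,49) -> (25,63) [heading=90, draw]
RT 270: heading 90 -> 180
RT 90: heading 180 -> 90
Final: pos=(25,63), heading=90, 4 segment(s) drawn
Segments drawn: 4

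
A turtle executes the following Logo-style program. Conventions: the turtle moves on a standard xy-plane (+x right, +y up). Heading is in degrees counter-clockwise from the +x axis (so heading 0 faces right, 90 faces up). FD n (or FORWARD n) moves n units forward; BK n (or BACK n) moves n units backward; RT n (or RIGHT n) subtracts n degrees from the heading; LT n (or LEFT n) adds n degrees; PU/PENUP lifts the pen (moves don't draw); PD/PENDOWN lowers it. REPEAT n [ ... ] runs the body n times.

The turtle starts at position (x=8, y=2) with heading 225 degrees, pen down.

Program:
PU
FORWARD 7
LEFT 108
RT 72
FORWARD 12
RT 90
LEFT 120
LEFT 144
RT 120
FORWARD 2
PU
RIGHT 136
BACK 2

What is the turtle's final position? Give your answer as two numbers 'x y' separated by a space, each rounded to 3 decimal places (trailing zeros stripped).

Answer: 4.587 -16.251

Derivation:
Executing turtle program step by step:
Start: pos=(8,2), heading=225, pen down
PU: pen up
FD 7: (8,2) -> (3.05,-2.95) [heading=225, move]
LT 108: heading 225 -> 333
RT 72: heading 333 -> 261
FD 12: (3.05,-2.95) -> (1.173,-14.802) [heading=261, move]
RT 90: heading 261 -> 171
LT 120: heading 171 -> 291
LT 144: heading 291 -> 75
RT 120: heading 75 -> 315
FD 2: (1.173,-14.802) -> (2.587,-16.216) [heading=315, move]
PU: pen up
RT 136: heading 315 -> 179
BK 2: (2.587,-16.216) -> (4.587,-16.251) [heading=179, move]
Final: pos=(4.587,-16.251), heading=179, 0 segment(s) drawn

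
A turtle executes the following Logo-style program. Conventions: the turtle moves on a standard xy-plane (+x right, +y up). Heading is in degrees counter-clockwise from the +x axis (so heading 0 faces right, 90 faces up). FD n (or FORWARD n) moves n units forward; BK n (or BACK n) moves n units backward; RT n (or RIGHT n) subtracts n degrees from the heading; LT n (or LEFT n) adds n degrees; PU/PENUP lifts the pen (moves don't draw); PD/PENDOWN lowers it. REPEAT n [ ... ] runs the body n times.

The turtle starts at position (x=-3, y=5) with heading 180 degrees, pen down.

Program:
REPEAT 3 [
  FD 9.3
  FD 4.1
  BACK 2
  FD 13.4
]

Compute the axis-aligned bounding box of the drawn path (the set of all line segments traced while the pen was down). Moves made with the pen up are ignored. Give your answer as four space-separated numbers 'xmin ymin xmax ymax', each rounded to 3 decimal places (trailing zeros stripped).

Executing turtle program step by step:
Start: pos=(-3,5), heading=180, pen down
REPEAT 3 [
  -- iteration 1/3 --
  FD 9.3: (-3,5) -> (-12.3,5) [heading=180, draw]
  FD 4.1: (-12.3,5) -> (-16.4,5) [heading=180, draw]
  BK 2: (-16.4,5) -> (-14.4,5) [heading=180, draw]
  FD 13.4: (-14.4,5) -> (-27.8,5) [heading=180, draw]
  -- iteration 2/3 --
  FD 9.3: (-27.8,5) -> (-37.1,5) [heading=180, draw]
  FD 4.1: (-37.1,5) -> (-41.2,5) [heading=180, draw]
  BK 2: (-41.2,5) -> (-39.2,5) [heading=180, draw]
  FD 13.4: (-39.2,5) -> (-52.6,5) [heading=180, draw]
  -- iteration 3/3 --
  FD 9.3: (-52.6,5) -> (-61.9,5) [heading=180, draw]
  FD 4.1: (-61.9,5) -> (-66,5) [heading=180, draw]
  BK 2: (-66,5) -> (-64,5) [heading=180, draw]
  FD 13.4: (-64,5) -> (-77.4,5) [heading=180, draw]
]
Final: pos=(-77.4,5), heading=180, 12 segment(s) drawn

Segment endpoints: x in {-77.4, -66, -64, -61.9, -52.6, -41.2, -39.2, -37.1, -27.8, -16.4, -14.4, -12.3, -3}, y in {5, 5, 5, 5, 5, 5, 5, 5, 5, 5}
xmin=-77.4, ymin=5, xmax=-3, ymax=5

Answer: -77.4 5 -3 5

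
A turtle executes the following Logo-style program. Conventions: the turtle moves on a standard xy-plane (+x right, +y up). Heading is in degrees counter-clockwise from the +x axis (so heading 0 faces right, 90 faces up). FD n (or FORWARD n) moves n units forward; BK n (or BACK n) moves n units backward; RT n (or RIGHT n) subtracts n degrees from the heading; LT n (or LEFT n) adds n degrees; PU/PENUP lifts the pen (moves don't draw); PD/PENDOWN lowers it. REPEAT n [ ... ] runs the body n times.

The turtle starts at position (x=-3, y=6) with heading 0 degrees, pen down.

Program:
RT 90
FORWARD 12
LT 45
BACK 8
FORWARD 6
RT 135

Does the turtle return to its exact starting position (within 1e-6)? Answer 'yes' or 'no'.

Answer: no

Derivation:
Executing turtle program step by step:
Start: pos=(-3,6), heading=0, pen down
RT 90: heading 0 -> 270
FD 12: (-3,6) -> (-3,-6) [heading=270, draw]
LT 45: heading 270 -> 315
BK 8: (-3,-6) -> (-8.657,-0.343) [heading=315, draw]
FD 6: (-8.657,-0.343) -> (-4.414,-4.586) [heading=315, draw]
RT 135: heading 315 -> 180
Final: pos=(-4.414,-4.586), heading=180, 3 segment(s) drawn

Start position: (-3, 6)
Final position: (-4.414, -4.586)
Distance = 10.68; >= 1e-6 -> NOT closed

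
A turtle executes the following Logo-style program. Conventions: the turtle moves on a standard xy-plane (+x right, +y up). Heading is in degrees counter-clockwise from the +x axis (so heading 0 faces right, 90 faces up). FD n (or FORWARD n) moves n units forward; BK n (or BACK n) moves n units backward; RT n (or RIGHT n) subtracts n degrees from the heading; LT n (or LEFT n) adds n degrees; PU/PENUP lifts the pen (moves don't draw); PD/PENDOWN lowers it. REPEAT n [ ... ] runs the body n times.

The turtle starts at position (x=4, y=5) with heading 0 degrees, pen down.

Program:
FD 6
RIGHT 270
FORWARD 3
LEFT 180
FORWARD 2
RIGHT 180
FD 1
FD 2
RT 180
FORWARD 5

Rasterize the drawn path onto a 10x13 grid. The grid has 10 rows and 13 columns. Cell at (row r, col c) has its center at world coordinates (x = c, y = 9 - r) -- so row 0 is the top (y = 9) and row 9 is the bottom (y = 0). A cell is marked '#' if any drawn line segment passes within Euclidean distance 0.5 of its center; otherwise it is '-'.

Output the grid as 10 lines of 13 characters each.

Segment 0: (4,5) -> (10,5)
Segment 1: (10,5) -> (10,8)
Segment 2: (10,8) -> (10,6)
Segment 3: (10,6) -> (10,7)
Segment 4: (10,7) -> (10,9)
Segment 5: (10,9) -> (10,4)

Answer: ----------#--
----------#--
----------#--
----------#--
----#######--
----------#--
-------------
-------------
-------------
-------------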